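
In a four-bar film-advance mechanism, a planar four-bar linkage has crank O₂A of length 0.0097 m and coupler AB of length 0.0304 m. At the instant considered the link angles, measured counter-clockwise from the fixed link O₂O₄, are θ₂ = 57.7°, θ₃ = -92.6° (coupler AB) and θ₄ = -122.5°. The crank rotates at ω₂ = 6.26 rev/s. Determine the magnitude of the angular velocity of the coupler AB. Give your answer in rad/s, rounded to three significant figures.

ω₂ = 39.33 rad/s (from 6.26 rev/s).
Differentiating the loop-closure r₂e^{iθ₂}+r₃e^{iθ₃}=r₁+r₄e^{iθ₄} gives r₂ω₂e^{iθ₂}+r₃ω₃e^{iθ₃}=r₄ω₄e^{iθ₄}.
Eliminating the other unknown: ω₃ = r₂ω₂ sin(θ₄−θ₂) / [r₃ sin(θ₃−θ₄)].
Numerator sine = +0.00349; denominator sine = +0.49849.
Result = 0.0097·39.33·(+0.00349) / (0.0304·(+0.49849)) = +0.087883 rad/s; magnitude 0.087883 rad/s.

0.0879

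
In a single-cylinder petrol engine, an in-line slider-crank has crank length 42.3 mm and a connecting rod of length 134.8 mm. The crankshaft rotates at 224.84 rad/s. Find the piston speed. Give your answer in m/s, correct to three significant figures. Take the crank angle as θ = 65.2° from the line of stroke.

9.82

ω = 224.8 rad/s
For an in-line slider-crank, x = r cosθ + √(L² − r² sin²θ), so v = −rω sinθ·[1 + r cosθ/√(L² − r² sin²θ)].
With r = 0.0423 m, L = 0.1348 m, θ = 65.2°: √(L² − r² sin²θ) = 0.12922 m.
v = −0.0423·224.8·0.90778·[1 + 0.0423·0.41945/0.12922] = -9.8191 m/s.
|v| = 9.8191 m/s.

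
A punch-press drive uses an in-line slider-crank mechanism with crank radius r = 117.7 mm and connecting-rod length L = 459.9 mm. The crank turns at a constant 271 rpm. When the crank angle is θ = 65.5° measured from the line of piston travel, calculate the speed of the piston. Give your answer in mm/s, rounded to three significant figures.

3370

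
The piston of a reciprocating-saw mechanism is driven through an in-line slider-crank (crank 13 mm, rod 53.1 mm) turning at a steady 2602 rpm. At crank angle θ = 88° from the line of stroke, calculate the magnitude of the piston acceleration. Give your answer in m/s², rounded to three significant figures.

ω = 2π·2602/60 = 272.5 rad/s
x(θ) = r cosθ + √(L² − r² sin²θ); with ω constant, a = ω²·d²x/dθ².
d²x/dθ² = −r cosθ − r²(cos2θ)/√u − r⁴ sin²2θ/(4u^{3/2}),  u = L² − r² sin²θ = 0.00265082 m².
Substituting r = 0.013 m, L = 0.0531 m, θ = 88°: d²x/dθ² = +0.0028205 m.
a = ω²·d²x/dθ² = (272.5)²·(+0.0028205) = +209.41 m/s²;  |a| = 209.41 m/s².

209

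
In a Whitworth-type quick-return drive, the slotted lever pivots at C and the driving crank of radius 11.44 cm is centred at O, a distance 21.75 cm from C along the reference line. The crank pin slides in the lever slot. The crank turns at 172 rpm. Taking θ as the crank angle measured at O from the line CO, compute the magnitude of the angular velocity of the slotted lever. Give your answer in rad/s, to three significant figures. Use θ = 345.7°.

6.17

ω = 18.01 rad/s (from 172 rpm).
Crank pin A relative to C: A = (d + r cosθ, r sinθ); lever angle φ = atan2(r sinθ, d + r cosθ).
Differentiating tanφ: φ̇ = rω(d cosθ + r)/(d² + r² + 2dr cosθ).
d² + r² + 2dr cosθ = |CA|² = 0.108616 m²;  d cosθ + r = +0.32516 m.
|ω_lever| = |0.1144·18.01·+0.32516| / 0.108616 = 6.1686 rad/s.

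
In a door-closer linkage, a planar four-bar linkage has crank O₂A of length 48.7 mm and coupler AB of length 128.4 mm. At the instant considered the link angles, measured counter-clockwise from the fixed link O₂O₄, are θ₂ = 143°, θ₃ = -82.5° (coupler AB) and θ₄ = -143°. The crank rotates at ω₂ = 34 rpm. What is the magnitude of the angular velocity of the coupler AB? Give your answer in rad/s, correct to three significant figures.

1.49

ω₂ = 3.56 rad/s (from 34 rpm).
Differentiating the loop-closure r₂e^{iθ₂}+r₃e^{iθ₃}=r₁+r₄e^{iθ₄} gives r₂ω₂e^{iθ₂}+r₃ω₃e^{iθ₃}=r₄ω₄e^{iθ₄}.
Eliminating the other unknown: ω₃ = r₂ω₂ sin(θ₄−θ₂) / [r₃ sin(θ₃−θ₄)].
Numerator sine = +0.96126; denominator sine = +0.87036.
Result = 0.0487·3.56·(+0.96126) / (0.1284·(+0.87036)) = +1.4915 rad/s; magnitude 1.4915 rad/s.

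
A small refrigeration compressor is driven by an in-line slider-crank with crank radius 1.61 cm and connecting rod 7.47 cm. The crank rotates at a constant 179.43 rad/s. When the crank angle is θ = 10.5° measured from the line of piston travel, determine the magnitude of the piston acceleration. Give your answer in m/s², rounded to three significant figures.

ω = 179.4 rad/s
x(θ) = r cosθ + √(L² − r² sin²θ); with ω constant, a = ω²·d²x/dθ².
d²x/dθ² = −r cosθ − r²(cos2θ)/√u − r⁴ sin²2θ/(4u^{3/2}),  u = L² − r² sin²θ = 0.00557148 m².
Substituting r = 0.0161 m, L = 0.0747 m, θ = 10.5°: d²x/dθ² = -0.019078 m.
a = ω²·d²x/dθ² = (179.4)²·(-0.019078) = -614.21 m/s²;  |a| = 614.21 m/s².

614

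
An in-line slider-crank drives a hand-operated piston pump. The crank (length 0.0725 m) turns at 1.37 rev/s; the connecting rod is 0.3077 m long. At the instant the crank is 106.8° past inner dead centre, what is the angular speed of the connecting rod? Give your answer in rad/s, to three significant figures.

0.602

ω = 8.608 rad/s (converted from 1.37 rev/s).
The rod makes angle φ with the slider axis where L sinφ = r sinθ; differentiating, L cosφ·φ̇ = r ω cosθ.
L cosφ = √(L² − r² sin²θ) = 0.29977 m.
|ω_rod| = r ω |cosθ| / √(L² − r² sin²θ) = 0.0725·8.608·0.28903/0.29977 = 0.60172 rad/s.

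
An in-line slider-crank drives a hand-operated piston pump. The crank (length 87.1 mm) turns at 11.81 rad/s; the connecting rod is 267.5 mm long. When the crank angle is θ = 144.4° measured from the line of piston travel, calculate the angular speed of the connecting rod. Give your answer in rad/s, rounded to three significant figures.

ω = 11.81 rad/s
The rod makes angle φ with the slider axis where L sinφ = r sinθ; differentiating, L cosφ·φ̇ = r ω cosθ.
L cosφ = √(L² − r² sin²θ) = 0.26265 m.
|ω_rod| = r ω |cosθ| / √(L² − r² sin²θ) = 0.0871·11.81·0.81310/0.26265 = 3.1844 rad/s.

3.18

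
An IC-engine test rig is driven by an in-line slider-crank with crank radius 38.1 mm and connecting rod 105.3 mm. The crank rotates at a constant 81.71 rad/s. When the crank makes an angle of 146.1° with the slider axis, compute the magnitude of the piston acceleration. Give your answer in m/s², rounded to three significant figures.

ω = 81.71 rad/s
x(θ) = r cosθ + √(L² − r² sin²θ); with ω constant, a = ω²·d²x/dθ².
d²x/dθ² = −r cosθ − r²(cos2θ)/√u − r⁴ sin²2θ/(4u^{3/2}),  u = L² − r² sin²θ = 0.0106365 m².
Substituting r = 0.0381 m, L = 0.1053 m, θ = 146.1°: d²x/dθ² = +0.025894 m.
a = ω²·d²x/dθ² = (81.71)²·(+0.025894) = +172.88 m/s²;  |a| = 172.88 m/s².

173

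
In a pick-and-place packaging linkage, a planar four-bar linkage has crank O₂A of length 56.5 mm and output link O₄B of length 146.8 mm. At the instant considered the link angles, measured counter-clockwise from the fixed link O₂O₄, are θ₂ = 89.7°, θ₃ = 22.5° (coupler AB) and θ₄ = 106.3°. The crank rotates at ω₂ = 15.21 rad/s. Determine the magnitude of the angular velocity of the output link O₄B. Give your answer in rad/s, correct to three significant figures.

5.43

ω₂ = 15.21 rad/s
Differentiating the loop-closure r₂e^{iθ₂}+r₃e^{iθ₃}=r₁+r₄e^{iθ₄} gives r₂ω₂e^{iθ₂}+r₃ω₃e^{iθ₃}=r₄ω₄e^{iθ₄}.
Eliminating the other unknown: ω₄ = r₂ω₂ sin(θ₂−θ₃) / [r₄ sin(θ₄−θ₃)].
Numerator sine = +0.92186; denominator sine = +0.99415.
Result = 0.0565·15.21·(+0.92186) / (0.1468·(+0.99415)) = +5.4283 rad/s; magnitude 5.4283 rad/s.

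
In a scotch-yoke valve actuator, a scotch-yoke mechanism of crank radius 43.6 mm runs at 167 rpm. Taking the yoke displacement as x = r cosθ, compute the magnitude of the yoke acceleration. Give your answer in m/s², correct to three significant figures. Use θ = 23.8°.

12.2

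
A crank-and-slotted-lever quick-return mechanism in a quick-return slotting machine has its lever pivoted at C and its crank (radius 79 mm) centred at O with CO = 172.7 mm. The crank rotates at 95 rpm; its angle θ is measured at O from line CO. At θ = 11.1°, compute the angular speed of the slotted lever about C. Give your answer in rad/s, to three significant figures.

3.11

ω = 9.948 rad/s (from 95 rpm).
Crank pin A relative to C: A = (d + r cosθ, r sinθ); lever angle φ = atan2(r sinθ, d + r cosθ).
Differentiating tanφ: φ̇ = rω(d cosθ + r)/(d² + r² + 2dr cosθ).
d² + r² + 2dr cosθ = |CA|² = 0.0628424 m²;  d cosθ + r = +0.24847 m.
|ω_lever| = |0.079·9.948·+0.24847| / 0.0628424 = 3.1074 rad/s.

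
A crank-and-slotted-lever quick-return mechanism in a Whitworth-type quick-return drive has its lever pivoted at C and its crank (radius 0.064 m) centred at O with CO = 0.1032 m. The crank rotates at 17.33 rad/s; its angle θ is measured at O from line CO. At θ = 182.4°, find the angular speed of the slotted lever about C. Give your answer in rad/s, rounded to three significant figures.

28.0

ω = 17.33 rad/s
Crank pin A relative to C: A = (d + r cosθ, r sinθ); lever angle φ = atan2(r sinθ, d + r cosθ).
Differentiating tanφ: φ̇ = rω(d cosθ + r)/(d² + r² + 2dr cosθ).
d² + r² + 2dr cosθ = |CA|² = 0.00154823 m²;  d cosθ + r = -0.039109 m.
|ω_lever| = |0.064·17.33·-0.039109| / 0.00154823 = 28.017 rad/s.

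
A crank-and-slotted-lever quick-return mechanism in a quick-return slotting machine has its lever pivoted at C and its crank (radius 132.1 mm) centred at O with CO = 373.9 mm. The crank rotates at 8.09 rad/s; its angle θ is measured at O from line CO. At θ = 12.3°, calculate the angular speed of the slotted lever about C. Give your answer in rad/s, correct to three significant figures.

2.09

ω = 8.09 rad/s
Crank pin A relative to C: A = (d + r cosθ, r sinθ); lever angle φ = atan2(r sinθ, d + r cosθ).
Differentiating tanφ: φ̇ = rω(d cosθ + r)/(d² + r² + 2dr cosθ).
d² + r² + 2dr cosθ = |CA|² = 0.253768 m²;  d cosθ + r = +0.49742 m.
|ω_lever| = |0.1321·8.09·+0.49742| / 0.253768 = 2.0948 rad/s.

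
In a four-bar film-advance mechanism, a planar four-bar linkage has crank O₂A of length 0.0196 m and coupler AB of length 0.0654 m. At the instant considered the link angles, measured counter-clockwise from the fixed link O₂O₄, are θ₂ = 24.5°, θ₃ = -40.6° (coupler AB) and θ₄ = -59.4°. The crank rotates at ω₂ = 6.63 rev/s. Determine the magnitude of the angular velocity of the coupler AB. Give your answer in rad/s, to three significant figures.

ω₂ = 41.66 rad/s (from 6.63 rev/s).
Differentiating the loop-closure r₂e^{iθ₂}+r₃e^{iθ₃}=r₁+r₄e^{iθ₄} gives r₂ω₂e^{iθ₂}+r₃ω₃e^{iθ₃}=r₄ω₄e^{iθ₄}.
Eliminating the other unknown: ω₃ = r₂ω₂ sin(θ₄−θ₂) / [r₃ sin(θ₃−θ₄)].
Numerator sine = -0.99434; denominator sine = +0.32227.
Result = 0.0196·41.66·(-0.99434) / (0.0654·(+0.32227)) = -38.52 rad/s; magnitude 38.52 rad/s.

38.5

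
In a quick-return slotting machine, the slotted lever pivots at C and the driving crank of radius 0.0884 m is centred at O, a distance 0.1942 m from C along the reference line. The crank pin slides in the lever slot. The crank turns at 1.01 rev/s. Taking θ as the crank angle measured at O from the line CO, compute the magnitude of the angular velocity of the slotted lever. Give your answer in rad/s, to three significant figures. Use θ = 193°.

4.68

ω = 6.346 rad/s (from 1.01 rev/s).
Crank pin A relative to C: A = (d + r cosθ, r sinθ); lever angle φ = atan2(r sinθ, d + r cosθ).
Differentiating tanφ: φ̇ = rω(d cosθ + r)/(d² + r² + 2dr cosθ).
d² + r² + 2dr cosθ = |CA|² = 0.0120736 m²;  d cosθ + r = -0.10082 m.
|ω_lever| = |0.0884·6.346·-0.10082| / 0.0120736 = 4.6846 rad/s.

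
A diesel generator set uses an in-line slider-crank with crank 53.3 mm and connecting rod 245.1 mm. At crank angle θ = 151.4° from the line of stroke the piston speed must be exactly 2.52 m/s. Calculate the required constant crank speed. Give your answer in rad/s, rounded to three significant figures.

For an in-line slider-crank, |v_piston| = rω|sinθ|·[1 + r cosθ/√(L² − r² sin²θ)].
With r = 0.0533 m, L = 0.2451 m, θ = 151.4°: the bracketed kinematic factor |dx/dθ| = 0.020616 m.
ω = v/|dx/dθ| = 2.52/0.020616 = 122.23 rad/s.

122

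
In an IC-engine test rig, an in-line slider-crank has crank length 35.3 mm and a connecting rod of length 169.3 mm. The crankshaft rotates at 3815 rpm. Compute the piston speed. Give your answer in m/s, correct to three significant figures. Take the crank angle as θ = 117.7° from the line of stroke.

11.3

ω = 2π·3815/60 = 399.5 rad/s
For an in-line slider-crank, x = r cosθ + √(L² − r² sin²θ), so v = −rω sinθ·[1 + r cosθ/√(L² − r² sin²θ)].
With r = 0.0353 m, L = 0.1693 m, θ = 117.7°: √(L² − r² sin²θ) = 0.16639 m.
v = −0.0353·399.5·0.88539·[1 + 0.0353·-0.46484/0.16639] = -11.255 m/s.
|v| = 11.255 m/s.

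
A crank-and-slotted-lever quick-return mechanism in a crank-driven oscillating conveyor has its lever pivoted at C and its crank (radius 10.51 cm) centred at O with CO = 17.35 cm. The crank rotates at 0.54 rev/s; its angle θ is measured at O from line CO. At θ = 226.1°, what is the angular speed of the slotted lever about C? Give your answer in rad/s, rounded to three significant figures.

ω = 3.393 rad/s (from 0.54 rev/s).
Crank pin A relative to C: A = (d + r cosθ, r sinθ); lever angle φ = atan2(r sinθ, d + r cosθ).
Differentiating tanφ: φ̇ = rω(d cosθ + r)/(d² + r² + 2dr cosθ).
d² + r² + 2dr cosθ = |CA|² = 0.0158601 m²;  d cosθ + r = -0.015205 m.
|ω_lever| = |0.1051·3.393·-0.015205| / 0.0158601 = 0.34187 rad/s.

0.342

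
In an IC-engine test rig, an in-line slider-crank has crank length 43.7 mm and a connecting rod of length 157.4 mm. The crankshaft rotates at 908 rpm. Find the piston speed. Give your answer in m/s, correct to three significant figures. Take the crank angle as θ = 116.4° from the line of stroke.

ω = 2π·908/60 = 95.09 rad/s
For an in-line slider-crank, x = r cosθ + √(L² − r² sin²θ), so v = −rω sinθ·[1 + r cosθ/√(L² − r² sin²θ)].
With r = 0.0437 m, L = 0.1574 m, θ = 116.4°: √(L² − r² sin²θ) = 0.15246 m.
v = −0.0437·95.09·0.89571·[1 + 0.0437·-0.44464/0.15246] = -3.2475 m/s.
|v| = 3.2475 m/s.

3.25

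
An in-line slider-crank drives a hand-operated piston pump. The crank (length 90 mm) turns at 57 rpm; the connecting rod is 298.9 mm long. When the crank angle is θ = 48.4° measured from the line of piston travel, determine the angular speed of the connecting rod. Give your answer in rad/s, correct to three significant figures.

ω = 5.969 rad/s (converted from 57 rpm).
The rod makes angle φ with the slider axis where L sinφ = r sinθ; differentiating, L cosφ·φ̇ = r ω cosθ.
L cosφ = √(L² − r² sin²θ) = 0.29122 m.
|ω_rod| = r ω |cosθ| / √(L² − r² sin²θ) = 0.09·5.969·0.66393/0.29122 = 1.2247 rad/s.

1.22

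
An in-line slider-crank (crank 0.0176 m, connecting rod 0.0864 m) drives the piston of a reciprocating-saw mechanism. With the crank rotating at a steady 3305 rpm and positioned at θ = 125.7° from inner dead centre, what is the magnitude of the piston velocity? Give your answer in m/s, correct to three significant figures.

ω = 2π·3305/60 = 346.1 rad/s
For an in-line slider-crank, x = r cosθ + √(L² − r² sin²θ), so v = −rω sinθ·[1 + r cosθ/√(L² − r² sin²θ)].
With r = 0.0176 m, L = 0.0864 m, θ = 125.7°: √(L² − r² sin²θ) = 0.08521 m.
v = −0.0176·346.1·0.81208·[1 + 0.0176·-0.58354/0.08521] = -4.3505 m/s.
|v| = 4.3505 m/s.

4.35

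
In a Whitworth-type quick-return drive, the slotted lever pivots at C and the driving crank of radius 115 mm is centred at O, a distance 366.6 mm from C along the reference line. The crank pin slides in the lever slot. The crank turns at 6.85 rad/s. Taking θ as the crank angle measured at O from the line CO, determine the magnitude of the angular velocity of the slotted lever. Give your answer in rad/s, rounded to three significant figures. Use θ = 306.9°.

1.33

ω = 6.85 rad/s
Crank pin A relative to C: A = (d + r cosθ, r sinθ); lever angle φ = atan2(r sinθ, d + r cosθ).
Differentiating tanφ: φ̇ = rω(d cosθ + r)/(d² + r² + 2dr cosθ).
d² + r² + 2dr cosθ = |CA|² = 0.198247 m²;  d cosθ + r = +0.33511 m.
|ω_lever| = |0.115·6.85·+0.33511| / 0.198247 = 1.3316 rad/s.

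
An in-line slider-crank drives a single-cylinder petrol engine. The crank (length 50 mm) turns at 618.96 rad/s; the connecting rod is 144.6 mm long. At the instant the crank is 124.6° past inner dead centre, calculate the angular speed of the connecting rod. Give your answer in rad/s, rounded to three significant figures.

ω = 619 rad/s
The rod makes angle φ with the slider axis where L sinφ = r sinθ; differentiating, L cosφ·φ̇ = r ω cosθ.
L cosφ = √(L² − r² sin²θ) = 0.13862 m.
|ω_rod| = r ω |cosθ| / √(L² − r² sin²θ) = 0.05·619·0.56784/0.13862 = 126.78 rad/s.

127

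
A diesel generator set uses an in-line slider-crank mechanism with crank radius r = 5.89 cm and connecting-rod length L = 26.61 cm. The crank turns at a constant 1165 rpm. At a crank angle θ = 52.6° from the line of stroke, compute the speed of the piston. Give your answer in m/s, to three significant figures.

6.49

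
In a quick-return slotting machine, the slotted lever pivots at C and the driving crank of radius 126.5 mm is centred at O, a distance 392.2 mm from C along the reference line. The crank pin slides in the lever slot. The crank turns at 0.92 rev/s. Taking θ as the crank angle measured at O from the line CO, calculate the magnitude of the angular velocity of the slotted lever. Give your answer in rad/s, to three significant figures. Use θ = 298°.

1.05

ω = 5.781 rad/s (from 0.92 rev/s).
Crank pin A relative to C: A = (d + r cosθ, r sinθ); lever angle φ = atan2(r sinθ, d + r cosθ).
Differentiating tanφ: φ̇ = rω(d cosθ + r)/(d² + r² + 2dr cosθ).
d² + r² + 2dr cosθ = |CA|² = 0.216407 m²;  d cosθ + r = +0.31063 m.
|ω_lever| = |0.1265·5.781·+0.31063| / 0.216407 = 1.0496 rad/s.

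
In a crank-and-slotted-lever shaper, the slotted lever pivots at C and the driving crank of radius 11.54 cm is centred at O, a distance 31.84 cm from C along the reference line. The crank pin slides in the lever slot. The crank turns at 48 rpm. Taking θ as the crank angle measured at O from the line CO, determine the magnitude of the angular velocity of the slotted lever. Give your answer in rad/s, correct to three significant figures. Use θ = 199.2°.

ω = 5.027 rad/s (from 48 rpm).
Crank pin A relative to C: A = (d + r cosθ, r sinθ); lever angle φ = atan2(r sinθ, d + r cosθ).
Differentiating tanφ: φ̇ = rω(d cosθ + r)/(d² + r² + 2dr cosθ).
d² + r² + 2dr cosθ = |CA|² = 0.0452966 m²;  d cosθ + r = -0.18529 m.
|ω_lever| = |0.1154·5.027·-0.18529| / 0.0452966 = 2.3728 rad/s.

2.37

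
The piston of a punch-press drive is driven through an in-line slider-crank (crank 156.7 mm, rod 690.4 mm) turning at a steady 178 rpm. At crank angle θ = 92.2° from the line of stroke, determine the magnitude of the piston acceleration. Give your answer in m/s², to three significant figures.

ω = 2π·178/60 = 18.64 rad/s
x(θ) = r cosθ + √(L² − r² sin²θ); with ω constant, a = ω²·d²x/dθ².
d²x/dθ² = −r cosθ − r²(cos2θ)/√u − r⁴ sin²2θ/(4u^{3/2}),  u = L² − r² sin²θ = 0.452133 m².
Substituting r = 0.1567 m, L = 0.6904 m, θ = 92.2°: d²x/dθ² = +0.042423 m.
a = ω²·d²x/dθ² = (18.64)²·(+0.042423) = +14.74 m/s²;  |a| = 14.74 m/s².

14.7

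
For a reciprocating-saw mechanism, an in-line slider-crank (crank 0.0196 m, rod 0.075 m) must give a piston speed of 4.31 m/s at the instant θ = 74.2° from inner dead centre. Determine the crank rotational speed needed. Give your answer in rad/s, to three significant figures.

For an in-line slider-crank, |v_piston| = rω|sinθ|·[1 + r cosθ/√(L² − r² sin²θ)].
With r = 0.0196 m, L = 0.075 m, θ = 74.2°: the bracketed kinematic factor |dx/dθ| = 0.020246 m.
ω = v/|dx/dθ| = 4.31/0.020246 = 212.88 rad/s.

213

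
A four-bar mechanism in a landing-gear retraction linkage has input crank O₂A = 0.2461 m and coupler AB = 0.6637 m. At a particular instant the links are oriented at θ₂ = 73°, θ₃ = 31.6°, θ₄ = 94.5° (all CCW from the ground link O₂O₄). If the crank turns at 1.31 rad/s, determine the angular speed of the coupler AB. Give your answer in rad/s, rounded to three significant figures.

0.200

ω₂ = 1.31 rad/s
Differentiating the loop-closure r₂e^{iθ₂}+r₃e^{iθ₃}=r₁+r₄e^{iθ₄} gives r₂ω₂e^{iθ₂}+r₃ω₃e^{iθ₃}=r₄ω₄e^{iθ₄}.
Eliminating the other unknown: ω₃ = r₂ω₂ sin(θ₄−θ₂) / [r₃ sin(θ₃−θ₄)].
Numerator sine = +0.36650; denominator sine = -0.89021.
Result = 0.2461·1.31·(+0.36650) / (0.6637·(-0.89021)) = -0.19998 rad/s; magnitude 0.19998 rad/s.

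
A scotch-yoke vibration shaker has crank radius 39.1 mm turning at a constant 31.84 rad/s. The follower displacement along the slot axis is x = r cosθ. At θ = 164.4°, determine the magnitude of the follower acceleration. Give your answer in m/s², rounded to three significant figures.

38.2

ω = 31.84 rad/s
x = r cosθ ⇒ ẍ = −rω² cosθ (ω constant).
|a| = rω²|cosθ| = 0.0391·(31.84)²·|cos 164.4°| = 38.179 m/s².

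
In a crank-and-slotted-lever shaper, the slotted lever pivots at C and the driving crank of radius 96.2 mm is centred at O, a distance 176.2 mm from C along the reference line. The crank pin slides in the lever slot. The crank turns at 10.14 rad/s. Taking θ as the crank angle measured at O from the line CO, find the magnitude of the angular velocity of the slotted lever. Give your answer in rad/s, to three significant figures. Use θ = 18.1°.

ω = 10.14 rad/s
Crank pin A relative to C: A = (d + r cosθ, r sinθ); lever angle φ = atan2(r sinθ, d + r cosθ).
Differentiating tanφ: φ̇ = rω(d cosθ + r)/(d² + r² + 2dr cosθ).
d² + r² + 2dr cosθ = |CA|² = 0.0725242 m²;  d cosθ + r = +0.26368 m.
|ω_lever| = |0.0962·10.14·+0.26368| / 0.0725242 = 3.5466 rad/s.

3.55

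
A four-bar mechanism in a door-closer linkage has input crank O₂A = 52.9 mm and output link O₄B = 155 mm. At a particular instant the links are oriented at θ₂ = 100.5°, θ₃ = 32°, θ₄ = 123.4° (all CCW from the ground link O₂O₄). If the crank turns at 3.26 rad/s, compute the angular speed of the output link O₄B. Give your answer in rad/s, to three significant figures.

ω₂ = 3.26 rad/s
Differentiating the loop-closure r₂e^{iθ₂}+r₃e^{iθ₃}=r₁+r₄e^{iθ₄} gives r₂ω₂e^{iθ₂}+r₃ω₃e^{iθ₃}=r₄ω₄e^{iθ₄}.
Eliminating the other unknown: ω₄ = r₂ω₂ sin(θ₂−θ₃) / [r₄ sin(θ₄−θ₃)].
Numerator sine = +0.93042; denominator sine = +0.99970.
Result = 0.0529·3.26·(+0.93042) / (0.155·(+0.99970)) = +1.0355 rad/s; magnitude 1.0355 rad/s.

1.04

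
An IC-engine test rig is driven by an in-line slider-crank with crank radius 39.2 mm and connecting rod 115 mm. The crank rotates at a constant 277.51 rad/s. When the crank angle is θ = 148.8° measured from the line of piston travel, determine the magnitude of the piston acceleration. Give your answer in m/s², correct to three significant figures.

ω = 277.5 rad/s
x(θ) = r cosθ + √(L² − r² sin²θ); with ω constant, a = ω²·d²x/dθ².
d²x/dθ² = −r cosθ − r²(cos2θ)/√u − r⁴ sin²2θ/(4u^{3/2}),  u = L² − r² sin²θ = 0.0128126 m².
Substituting r = 0.0392 m, L = 0.115 m, θ = 148.8°: d²x/dθ² = +0.026921 m.
a = ω²·d²x/dθ² = (277.5)²·(+0.026921) = +2073.2 m/s²;  |a| = 2073.2 m/s².

2070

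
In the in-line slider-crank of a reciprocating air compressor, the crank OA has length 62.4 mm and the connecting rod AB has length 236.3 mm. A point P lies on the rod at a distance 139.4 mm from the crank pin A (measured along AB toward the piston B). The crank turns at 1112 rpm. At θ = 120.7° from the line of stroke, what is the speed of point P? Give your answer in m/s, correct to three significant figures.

ω = 116.4 rad/s.  Crank-pin speed |V_A| = rω = 7.2664 m/s, perpendicular to OA.
Rod angle: sinφ = −(r/L) sinθ ⇒ φ = -13.124°; ω_rod = −rω cosθ/√(L²−r²sin²θ) = +16.121 rad/s.
V_P = V_A + ω_rod × AP, with AP = 0.1394 m along the rod.
Components: V_Px = −rω sinθ − a·ω_rod·sinφ = -5.7378 m/s;  V_Py = rω cosθ + a·ω_rod·cosφ = -1.5213 m/s.
|V_P| = √(V_Px² + V_Py²) = 5.936 m/s.

5.94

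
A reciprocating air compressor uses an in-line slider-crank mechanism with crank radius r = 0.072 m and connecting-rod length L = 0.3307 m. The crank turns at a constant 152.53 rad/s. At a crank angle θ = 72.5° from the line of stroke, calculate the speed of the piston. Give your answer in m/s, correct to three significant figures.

ω = 152.5 rad/s
For an in-line slider-crank, x = r cosθ + √(L² − r² sin²θ), so v = −rω sinθ·[1 + r cosθ/√(L² − r² sin²θ)].
With r = 0.072 m, L = 0.3307 m, θ = 72.5°: √(L² − r² sin²θ) = 0.32349 m.
v = −0.072·152.5·0.95372·[1 + 0.072·0.30071/0.32349] = -11.175 m/s.
|v| = 11.175 m/s.

11.2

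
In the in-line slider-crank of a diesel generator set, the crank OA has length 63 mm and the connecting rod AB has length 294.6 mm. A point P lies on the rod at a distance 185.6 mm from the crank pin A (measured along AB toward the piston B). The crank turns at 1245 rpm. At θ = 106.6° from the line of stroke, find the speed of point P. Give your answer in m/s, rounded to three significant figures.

7.61

ω = 130.4 rad/s.  Crank-pin speed |V_A| = rω = 8.2137 m/s, perpendicular to OA.
Rod angle: sinφ = −(r/L) sinθ ⇒ φ = -11.826°; ω_rod = −rω cosθ/√(L²−r²sin²θ) = +8.138 rad/s.
V_P = V_A + ω_rod × AP, with AP = 0.1856 m along the rod.
Components: V_Px = −rω sinθ − a·ω_rod·sinφ = -7.5618 m/s;  V_Py = rω cosθ + a·ω_rod·cosφ = -0.86821 m/s.
|V_P| = √(V_Px² + V_Py²) = 7.6115 m/s.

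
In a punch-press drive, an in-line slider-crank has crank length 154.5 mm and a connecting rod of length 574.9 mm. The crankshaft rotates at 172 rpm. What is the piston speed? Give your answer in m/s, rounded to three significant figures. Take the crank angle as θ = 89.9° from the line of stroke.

ω = 2π·172/60 = 18.01 rad/s
For an in-line slider-crank, x = r cosθ + √(L² − r² sin²θ), so v = −rω sinθ·[1 + r cosθ/√(L² − r² sin²θ)].
With r = 0.1545 m, L = 0.5749 m, θ = 89.9°: √(L² − r² sin²θ) = 0.55375 m.
v = −0.1545·18.01·1.00000·[1 + 0.1545·0.00175/0.55375] = -2.7842 m/s.
|v| = 2.7842 m/s.

2.78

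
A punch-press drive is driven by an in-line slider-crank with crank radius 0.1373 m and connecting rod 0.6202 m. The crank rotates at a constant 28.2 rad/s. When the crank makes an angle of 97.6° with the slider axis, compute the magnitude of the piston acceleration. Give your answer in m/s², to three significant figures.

38.3

ω = 28.2 rad/s
x(θ) = r cosθ + √(L² − r² sin²θ); with ω constant, a = ω²·d²x/dθ².
d²x/dθ² = −r cosθ − r²(cos2θ)/√u − r⁴ sin²2θ/(4u^{3/2}),  u = L² − r² sin²θ = 0.366126 m².
Substituting r = 0.1373 m, L = 0.6202 m, θ = 97.6°: d²x/dθ² = +0.048196 m.
a = ω²·d²x/dθ² = (28.2)²·(+0.048196) = +38.328 m/s²;  |a| = 38.328 m/s².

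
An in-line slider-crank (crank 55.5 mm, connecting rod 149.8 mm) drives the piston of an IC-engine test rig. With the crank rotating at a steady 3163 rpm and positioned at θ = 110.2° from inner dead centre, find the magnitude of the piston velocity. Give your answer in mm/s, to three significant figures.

14900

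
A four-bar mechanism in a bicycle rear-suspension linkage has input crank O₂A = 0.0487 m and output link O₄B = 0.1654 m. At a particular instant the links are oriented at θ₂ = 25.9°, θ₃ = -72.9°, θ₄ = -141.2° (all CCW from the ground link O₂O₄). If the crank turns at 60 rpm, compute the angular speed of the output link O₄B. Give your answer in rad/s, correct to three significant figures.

1.97

ω₂ = 6.283 rad/s (from 60 rpm).
Differentiating the loop-closure r₂e^{iθ₂}+r₃e^{iθ₃}=r₁+r₄e^{iθ₄} gives r₂ω₂e^{iθ₂}+r₃ω₃e^{iθ₃}=r₄ω₄e^{iθ₄}.
Eliminating the other unknown: ω₄ = r₂ω₂ sin(θ₂−θ₃) / [r₄ sin(θ₄−θ₃)].
Numerator sine = +0.98823; denominator sine = -0.92913.
Result = 0.0487·6.283·(+0.98823) / (0.1654·(-0.92913)) = -1.9677 rad/s; magnitude 1.9677 rad/s.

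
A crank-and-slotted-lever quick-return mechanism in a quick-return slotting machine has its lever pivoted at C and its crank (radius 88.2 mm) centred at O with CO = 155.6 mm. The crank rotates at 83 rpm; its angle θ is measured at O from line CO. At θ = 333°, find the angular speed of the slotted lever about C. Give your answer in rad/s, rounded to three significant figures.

3.08

ω = 8.692 rad/s (from 83 rpm).
Crank pin A relative to C: A = (d + r cosθ, r sinθ); lever angle φ = atan2(r sinθ, d + r cosθ).
Differentiating tanφ: φ̇ = rω(d cosθ + r)/(d² + r² + 2dr cosθ).
d² + r² + 2dr cosθ = |CA|² = 0.0564468 m²;  d cosθ + r = +0.22684 m.
|ω_lever| = |0.0882·8.692·+0.22684| / 0.0564468 = 3.0808 rad/s.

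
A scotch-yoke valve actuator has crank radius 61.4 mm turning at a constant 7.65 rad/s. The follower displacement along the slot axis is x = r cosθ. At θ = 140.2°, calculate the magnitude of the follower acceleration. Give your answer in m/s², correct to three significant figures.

ω = 7.65 rad/s
x = r cosθ ⇒ ẍ = −rω² cosθ (ω constant).
|a| = rω²|cosθ| = 0.0614·(7.65)²·|cos 140.2°| = 2.7607 m/s².

2.76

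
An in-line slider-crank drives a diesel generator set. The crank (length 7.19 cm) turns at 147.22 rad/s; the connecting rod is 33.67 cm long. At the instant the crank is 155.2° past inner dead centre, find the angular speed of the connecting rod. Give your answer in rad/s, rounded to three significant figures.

ω = 147.2 rad/s
The rod makes angle φ with the slider axis where L sinφ = r sinθ; differentiating, L cosφ·φ̇ = r ω cosθ.
L cosφ = √(L² − r² sin²θ) = 0.33535 m.
|ω_rod| = r ω |cosθ| / √(L² − r² sin²θ) = 0.0719·147.2·0.90778/0.33535 = 28.654 rad/s.

28.7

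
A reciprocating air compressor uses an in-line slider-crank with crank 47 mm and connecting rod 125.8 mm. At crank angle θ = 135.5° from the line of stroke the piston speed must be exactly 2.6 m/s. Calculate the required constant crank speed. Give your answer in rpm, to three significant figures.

For an in-line slider-crank, |v_piston| = rω|sinθ|·[1 + r cosθ/√(L² − r² sin²θ)].
With r = 0.047 m, L = 0.1258 m, θ = 135.5°: the bracketed kinematic factor |dx/dθ| = 0.023847 m.
ω = v/|dx/dθ| = 2.6/0.023847 = 109.03 rad/s.
N = 60ω/(2π) = 1041.2 rpm.

1040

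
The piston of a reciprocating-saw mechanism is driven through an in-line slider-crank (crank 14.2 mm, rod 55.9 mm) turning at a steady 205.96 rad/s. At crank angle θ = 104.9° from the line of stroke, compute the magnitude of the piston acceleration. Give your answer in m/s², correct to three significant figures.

ω = 206 rad/s
x(θ) = r cosθ + √(L² − r² sin²θ); with ω constant, a = ω²·d²x/dθ².
d²x/dθ² = −r cosθ − r²(cos2θ)/√u − r⁴ sin²2θ/(4u^{3/2}),  u = L² − r² sin²θ = 0.0029365 m².
Substituting r = 0.0142 m, L = 0.0559 m, θ = 104.9°: d²x/dθ² = +0.0068645 m.
a = ω²·d²x/dθ² = (206)²·(+0.0068645) = +291.19 m/s²;  |a| = 291.19 m/s².

291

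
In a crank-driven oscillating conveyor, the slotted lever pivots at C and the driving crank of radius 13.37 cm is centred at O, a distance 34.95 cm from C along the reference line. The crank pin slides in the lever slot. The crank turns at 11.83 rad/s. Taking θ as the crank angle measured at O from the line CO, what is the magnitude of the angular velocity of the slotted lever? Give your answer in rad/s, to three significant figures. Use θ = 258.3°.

ω = 11.83 rad/s
Crank pin A relative to C: A = (d + r cosθ, r sinθ); lever angle φ = atan2(r sinθ, d + r cosθ).
Differentiating tanφ: φ̇ = rω(d cosθ + r)/(d² + r² + 2dr cosθ).
d² + r² + 2dr cosθ = |CA|² = 0.121074 m²;  d cosθ + r = +0.062826 m.
|ω_lever| = |0.1337·11.83·+0.062826| / 0.121074 = 0.82073 rad/s.

0.821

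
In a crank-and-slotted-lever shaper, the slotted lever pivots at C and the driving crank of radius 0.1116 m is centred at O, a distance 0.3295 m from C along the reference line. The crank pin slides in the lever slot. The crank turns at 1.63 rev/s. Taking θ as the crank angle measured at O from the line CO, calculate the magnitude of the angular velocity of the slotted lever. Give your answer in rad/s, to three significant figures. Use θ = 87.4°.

1.16

ω = 10.24 rad/s (from 1.63 rev/s).
Crank pin A relative to C: A = (d + r cosθ, r sinθ); lever angle φ = atan2(r sinθ, d + r cosθ).
Differentiating tanφ: φ̇ = rω(d cosθ + r)/(d² + r² + 2dr cosθ).
d² + r² + 2dr cosθ = |CA|² = 0.124361 m²;  d cosθ + r = +0.12655 m.
|ω_lever| = |0.1116·10.24·+0.12655| / 0.124361 = 1.1631 rad/s.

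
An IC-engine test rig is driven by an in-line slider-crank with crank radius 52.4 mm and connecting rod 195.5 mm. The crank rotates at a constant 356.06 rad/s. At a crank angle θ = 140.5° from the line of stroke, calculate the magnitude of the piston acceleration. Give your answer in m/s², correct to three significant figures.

4750

ω = 356.1 rad/s
x(θ) = r cosθ + √(L² − r² sin²θ); with ω constant, a = ω²·d²x/dθ².
d²x/dθ² = −r cosθ − r²(cos2θ)/√u − r⁴ sin²2θ/(4u^{3/2}),  u = L² − r² sin²θ = 0.0371093 m².
Substituting r = 0.0524 m, L = 0.1955 m, θ = 140.5°: d²x/dθ² = +0.037459 m.
a = ω²·d²x/dθ² = (356.1)²·(+0.037459) = +4749.1 m/s²;  |a| = 4749.1 m/s².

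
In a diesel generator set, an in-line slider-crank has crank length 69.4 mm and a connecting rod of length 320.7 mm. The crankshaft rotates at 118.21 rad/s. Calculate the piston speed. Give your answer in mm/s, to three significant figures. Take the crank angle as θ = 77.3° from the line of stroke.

ω = 118.2 rad/s
For an in-line slider-crank, x = r cosθ + √(L² − r² sin²θ), so v = −rω sinθ·[1 + r cosθ/√(L² − r² sin²θ)].
With r = 0.0694 m, L = 0.3207 m, θ = 77.3°: √(L² − r² sin²θ) = 0.31347 m.
v = −0.0694·118.2·0.97553·[1 + 0.0694·0.21985/0.31347] = -8.3926 m/s.
|v| = 8.3926 m/s = 8392.6 mm/s.

8390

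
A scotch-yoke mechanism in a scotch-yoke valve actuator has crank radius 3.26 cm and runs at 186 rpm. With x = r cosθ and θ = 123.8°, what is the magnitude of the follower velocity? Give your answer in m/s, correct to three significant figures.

ω = 19.48 rad/s (from 186 rpm).
x = r cosθ ⇒ ẋ = −rω sinθ.
|v| = rω|sinθ| = 0.0326·19.48·|sin 123.8°| = 0.52766 m/s.

0.528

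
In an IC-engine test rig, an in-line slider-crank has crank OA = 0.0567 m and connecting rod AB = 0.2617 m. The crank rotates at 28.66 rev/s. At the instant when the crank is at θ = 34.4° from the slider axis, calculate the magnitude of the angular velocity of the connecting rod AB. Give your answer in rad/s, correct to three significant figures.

ω = 180.1 rad/s (converted from 28.66 rev/s).
The rod makes angle φ with the slider axis where L sinφ = r sinθ; differentiating, L cosφ·φ̇ = r ω cosθ.
L cosφ = √(L² − r² sin²θ) = 0.25973 m.
|ω_rod| = r ω |cosθ| / √(L² − r² sin²θ) = 0.0567·180.1·0.82511/0.25973 = 32.436 rad/s.

32.4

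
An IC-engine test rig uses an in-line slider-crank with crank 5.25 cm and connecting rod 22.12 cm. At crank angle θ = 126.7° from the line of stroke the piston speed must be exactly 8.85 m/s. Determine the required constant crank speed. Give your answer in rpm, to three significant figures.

For an in-line slider-crank, |v_piston| = rω|sinθ|·[1 + r cosθ/√(L² − r² sin²θ)].
With r = 0.0525 m, L = 0.2212 m, θ = 126.7°: the bracketed kinematic factor |dx/dθ| = 0.036012 m.
ω = v/|dx/dθ| = 8.85/0.036012 = 245.75 rad/s.
N = 60ω/(2π) = 2346.8 rpm.

2350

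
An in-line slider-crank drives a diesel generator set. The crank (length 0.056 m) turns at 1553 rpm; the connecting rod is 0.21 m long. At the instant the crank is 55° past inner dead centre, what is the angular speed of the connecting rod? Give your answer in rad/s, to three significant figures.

25.5

ω = 162.6 rad/s (converted from 1553 rpm).
The rod makes angle φ with the slider axis where L sinφ = r sinθ; differentiating, L cosφ·φ̇ = r ω cosθ.
L cosφ = √(L² − r² sin²θ) = 0.20493 m.
|ω_rod| = r ω |cosθ| / √(L² − r² sin²θ) = 0.056·162.6·0.57358/0.20493 = 25.49 rad/s.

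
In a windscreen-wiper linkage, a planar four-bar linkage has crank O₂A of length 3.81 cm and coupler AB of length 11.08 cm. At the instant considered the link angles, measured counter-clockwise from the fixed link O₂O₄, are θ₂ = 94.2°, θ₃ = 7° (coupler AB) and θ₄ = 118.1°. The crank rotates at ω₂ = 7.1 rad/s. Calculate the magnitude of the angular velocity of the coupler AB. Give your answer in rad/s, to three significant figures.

1.06

ω₂ = 7.1 rad/s
Differentiating the loop-closure r₂e^{iθ₂}+r₃e^{iθ₃}=r₁+r₄e^{iθ₄} gives r₂ω₂e^{iθ₂}+r₃ω₃e^{iθ₃}=r₄ω₄e^{iθ₄}.
Eliminating the other unknown: ω₃ = r₂ω₂ sin(θ₄−θ₂) / [r₃ sin(θ₃−θ₄)].
Numerator sine = +0.40514; denominator sine = -0.93295.
Result = 0.0381·7.1·(+0.40514) / (0.1108·(-0.93295)) = -1.0602 rad/s; magnitude 1.0602 rad/s.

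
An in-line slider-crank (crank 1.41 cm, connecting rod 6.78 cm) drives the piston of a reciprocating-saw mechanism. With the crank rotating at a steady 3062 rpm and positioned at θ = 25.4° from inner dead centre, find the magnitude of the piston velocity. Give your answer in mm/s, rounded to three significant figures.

2310

ω = 2π·3062/60 = 320.7 rad/s
For an in-line slider-crank, x = r cosθ + √(L² − r² sin²θ), so v = −rω sinθ·[1 + r cosθ/√(L² − r² sin²θ)].
With r = 0.0141 m, L = 0.0678 m, θ = 25.4°: √(L² − r² sin²θ) = 0.06753 m.
v = −0.0141·320.7·0.42894·[1 + 0.0141·0.90334/0.06753] = -2.3051 m/s.
|v| = 2.3051 m/s = 2305.1 mm/s.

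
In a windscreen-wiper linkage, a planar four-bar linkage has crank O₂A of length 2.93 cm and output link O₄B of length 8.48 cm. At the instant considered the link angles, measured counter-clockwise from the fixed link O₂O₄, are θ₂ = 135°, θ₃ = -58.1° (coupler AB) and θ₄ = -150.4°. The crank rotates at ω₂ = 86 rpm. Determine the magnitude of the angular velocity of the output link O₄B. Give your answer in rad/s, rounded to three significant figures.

0.706

ω₂ = 9.006 rad/s (from 86 rpm).
Differentiating the loop-closure r₂e^{iθ₂}+r₃e^{iθ₃}=r₁+r₄e^{iθ₄} gives r₂ω₂e^{iθ₂}+r₃ω₃e^{iθ₃}=r₄ω₄e^{iθ₄}.
Eliminating the other unknown: ω₄ = r₂ω₂ sin(θ₂−θ₃) / [r₄ sin(θ₄−θ₃)].
Numerator sine = -0.22665; denominator sine = -0.99919.
Result = 0.0293·9.006·(-0.22665) / (0.0848·(-0.99919)) = +0.70584 rad/s; magnitude 0.70584 rad/s.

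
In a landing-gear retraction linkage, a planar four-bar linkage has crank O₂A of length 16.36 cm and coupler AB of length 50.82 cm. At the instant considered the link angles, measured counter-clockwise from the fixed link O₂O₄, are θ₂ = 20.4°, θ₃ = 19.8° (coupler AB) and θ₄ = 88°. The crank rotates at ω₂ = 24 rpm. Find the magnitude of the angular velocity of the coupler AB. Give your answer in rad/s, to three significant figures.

ω₂ = 2.513 rad/s (from 24 rpm).
Differentiating the loop-closure r₂e^{iθ₂}+r₃e^{iθ₃}=r₁+r₄e^{iθ₄} gives r₂ω₂e^{iθ₂}+r₃ω₃e^{iθ₃}=r₄ω₄e^{iθ₄}.
Eliminating the other unknown: ω₃ = r₂ω₂ sin(θ₄−θ₂) / [r₃ sin(θ₃−θ₄)].
Numerator sine = +0.92455; denominator sine = -0.92849.
Result = 0.1636·2.513·(+0.92455) / (0.5082·(-0.92849)) = -0.80564 rad/s; magnitude 0.80564 rad/s.

0.806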